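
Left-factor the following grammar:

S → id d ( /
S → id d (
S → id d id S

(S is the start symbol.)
Left-factoring transforms A → αβ₁ | αβ₂ into A → αA' and A' → β₁ | β₂
(α is the longest common prefix among the alternatives). Repeat until
no nonterminal has two alternatives with a common prefix.

Round 1: S has alternatives sharing prefix 'id d'. Introduce S': S → id d S'
  Add: S' → ( /
  Add: S' → (
  Add: S' → id S

Round 2: S' has alternatives sharing prefix '('. Introduce S'': S' → ( S''
  Add: S'' → /
  Add: S'' → ε

No remaining common prefixes — done.

Resulting grammar:
S → id d S'
S' → ( S''
S'' → /
S'' → ε
S' → id S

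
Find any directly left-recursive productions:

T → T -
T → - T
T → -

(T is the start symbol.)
Yes, T is left-recursive

T → T -: LEFT RECURSIVE (starts with T)
T → - T: starts with '-'
T → -: starts with '-'

The grammar has direct left recursion on: T.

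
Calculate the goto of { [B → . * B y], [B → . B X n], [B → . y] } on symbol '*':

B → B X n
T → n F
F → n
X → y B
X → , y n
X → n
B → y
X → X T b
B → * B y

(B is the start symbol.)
GOTO(I, '*') = CLOSURE({ [A → αX.β] : [A → α.Xβ] ∈ I, X = '*' })

Items with dot before '*', with the dot advanced:
  [B → . * B y] → [B → * . B y]
Closure of the advanced items:
  [B → * . B y] has the dot before B: add [B → . B X n], [B → . y], [B → . * B y]

GOTO = { [B → * . B y], [B → . * B y], [B → . B X n], [B → . y] }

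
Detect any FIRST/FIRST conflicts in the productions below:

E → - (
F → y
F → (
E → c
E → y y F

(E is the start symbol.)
Productions for E:
  E → - (: FIRST = { '-' }
  E → c: FIRST = { 'c' }
  E → y y F: FIRST = { 'y' }
Productions for F:
  F → y: FIRST = { 'y' }
  F → (: FIRST = { '(' }

All alternatives of each non-terminal have pairwise disjoint FIRST sets.

Answer: No FIRST/FIRST conflicts.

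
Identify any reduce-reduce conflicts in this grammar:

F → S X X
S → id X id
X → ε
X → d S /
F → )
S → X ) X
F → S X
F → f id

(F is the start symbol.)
Augment with F' → F and build the canonical LR(0) collection (I0 = CLOSURE({[F' → . F]}), then GOTO on every symbol after a dot until no new states appear). It has 17 states:
  I0: { [F → . )], [F → . S X X], [F → . S X], [F → . f id], [F' → . F], [S → . X ) X], [S → . id X id], [X → . d S /], [X → .] }  — shift, reduce
  I1: { [F → ) .] }  — reduce
  I2: { [F' → F .] }  — accept
  I3: { [F → S . X X], [F → S . X], [X → . d S /], [X → .] }  — shift, reduce
  I4: { [S → X . ) X] }  — shift
  I5: { [S → . X ) X], [S → . id X id], [X → . d S /], [X → .], [X → d . S /] }  — shift, reduce
  I6: { [F → f . id] }  — shift
  I7: { [S → id . X id], [X → . d S /], [X → .] }  — shift, reduce
  I8: { [S → id X . id] }  — shift
  I9: { [S → id X id .] }  — reduce
  I10: { [F → f id .] }  — reduce
  I11: { [X → d S . /] }  — shift
  I12: { [X → d S / .] }  — reduce
  I13: { [S → X ) . X], [X → . d S /], [X → .] }  — shift, reduce
  I14: { [S → X ) X .] }  — reduce
  I15: { [F → S X . X], [F → S X .], [X → . d S /], [X → .] }  — shift, 2 reduces
  I16: { [F → S X X .] }  — reduce

I15 contains complete items [F → S X .], [X → .] — reduce-reduce conflict.

Answer: Yes — I15: [F → S X .] vs [X → .]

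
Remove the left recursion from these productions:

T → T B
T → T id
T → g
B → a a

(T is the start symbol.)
T → g T'
T' → B T'
T' → id T'
T' → ε
B → a a

T is directly left-recursive. The standard transformation for
  A → A α₁ | ... | A α_m | β₁ | ... | β_n
is
  A  → β₁ A' | ... | β_n A'
  A' → α₁ A' | ... | α_m A' | ε

T → g becomes T → g T'
T → T B becomes T' → B T'
T → T id becomes T' → id T'
Add T' → ε

Productions for other non-terminals are unchanged:
  B → a a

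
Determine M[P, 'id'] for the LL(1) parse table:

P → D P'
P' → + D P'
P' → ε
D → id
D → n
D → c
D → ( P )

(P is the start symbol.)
P → D P'

To find M[P, 'id'], we find productions for P where 'id' is in the predict set (PREDICT(N → α) = (FIRST(α) \ {ε}) ∪ (FOLLOW(N) if α ⇒* ε)).

Relevant sets:
  FIRST(D) = { '(', 'c', 'id', 'n' }

P → D P': PREDICT = { '(', 'c', 'id', 'n' }
  'id' is in predict set, so this production goes in M[P, 'id']

M[P, 'id'] = P → D P'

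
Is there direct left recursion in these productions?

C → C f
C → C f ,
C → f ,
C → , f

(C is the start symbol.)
C → C f: LEFT RECURSIVE (starts with C)
C → C f ,: LEFT RECURSIVE (starts with C)
C → f ,: starts with f
C → , f: starts with ','

The grammar has direct left recursion on: C.

Answer: Yes, C is left-recursive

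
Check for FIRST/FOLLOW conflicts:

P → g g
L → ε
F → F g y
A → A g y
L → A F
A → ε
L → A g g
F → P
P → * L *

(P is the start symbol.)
Yes. L → A F with FOLLOW(L) on { '*' }; A → A g y with FOLLOW(A) on { 'g' }

A FIRST/FOLLOW conflict occurs when a non-terminal N has a nullable alternative N → β (β ⇒* ε) and another alternative N → α with FIRST(α) ∩ FOLLOW(N) ≠ ∅: on such a lookahead the parser cannot decide between expanding α and letting N vanish via β.

Nullable non-terminals: A, L.
FIRST sets used below: FIRST(A) = { 'g', ε }, FIRST(F) = { '*', 'g' }

A: nullable alternative(s) A → ε; FOLLOW(A) = { '*', 'g' }
  A → A g y: FIRST \ {ε} = { 'g' } — overlaps FOLLOW(A) on { 'g' }: CONFLICT
  A → ε: FIRST \ {ε} = { } — this is the only nullable alternative, skip

L: nullable alternative(s) L → ε; FOLLOW(L) = { '*' }
  L → ε: FIRST \ {ε} = { } — this is the only nullable alternative, skip
  L → A F: FIRST \ {ε} = { '*', 'g' } — overlaps FOLLOW(L) on { '*' }: CONFLICT
  L → A g g: FIRST \ {ε} = { 'g' } — disjoint from FOLLOW(L)

F, P have no nullable alternative, so no FIRST/FOLLOW check is needed there.

So the grammar has 2 FIRST/FOLLOW conflicts (marked CONFLICT above).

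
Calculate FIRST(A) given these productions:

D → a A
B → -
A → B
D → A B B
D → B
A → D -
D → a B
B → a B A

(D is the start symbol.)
FIRST sets of the other non-terminals involved (by the same procedure, iterated to a fixed point):
  FIRST(B) = { '-', 'a' }
  FIRST(D) = { '-', 'a' }

From A → B:
  - B is a non-terminal: add FIRST(B) \ {ε} = { '-', 'a' }
    B is not nullable, so stop
From A → D -:
  - D is a non-terminal: add FIRST(D) \ {ε} = { '-', 'a' }
    D is not nullable, so stop

Collecting: FIRST(A) = { '-', 'a' }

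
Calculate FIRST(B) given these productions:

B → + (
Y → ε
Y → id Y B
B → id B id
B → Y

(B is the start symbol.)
{ '+', 'id', ε }

To compute FIRST(B), examine every production with B on the left-hand side, reading each right-hand side left to right until a non-nullable symbol is reached.

FIRST sets of the other non-terminals involved (by the same procedure, iterated to a fixed point):
  FIRST(Y) = { 'id', ε }

From B → + (:
  - '+' is a terminal: add '+' and stop
From B → id B id:
  - id is a terminal: add 'id' and stop
From B → Y:
  - Y is a non-terminal: add FIRST(Y) \ {ε} = { 'id' }
    Y is nullable and nothing follows, so the whole right-hand side can vanish: ε ∈ FIRST(B)

Collecting: FIRST(B) = { '+', 'id', ε }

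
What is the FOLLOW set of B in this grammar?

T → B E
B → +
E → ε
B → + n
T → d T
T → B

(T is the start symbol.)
To compute FOLLOW(B), find every occurrence of B on a right-hand side N → α B β: add FIRST(β) \ {ε}, and if β is empty or nullable also add FOLLOW(N). Iterate to a fixed point.

In T → B E: B is followed by E, add FIRST(E) \ {ε} = { }
  E is nullable, so also add FOLLOW(T)
In T → B: B is at the end, add FOLLOW(T)

The FOLLOW sets referred to above (computed the same way, to a fixed point):
  FOLLOW(T) = { $ }

Taking the union: FOLLOW(B) = { $ }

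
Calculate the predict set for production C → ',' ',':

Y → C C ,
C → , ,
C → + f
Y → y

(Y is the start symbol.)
{ ',' }

PREDICT(C → ',' ',') = (FIRST(RHS) \ {ε}) ∪ (FOLLOW(C) if ε ∈ FIRST(RHS), i.e. RHS ⇒* ε)
FIRST(',' ',') = { ',' }
ε ∉ FIRST(',' ','), so FOLLOW(C) is not added.
PREDICT(C → ',' ',') = { ',' }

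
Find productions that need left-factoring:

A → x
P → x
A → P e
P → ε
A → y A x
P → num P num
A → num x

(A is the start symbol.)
No, left-factoring is not needed

Left-factoring is needed when two productions for the same non-terminal
share a common prefix on the right-hand side.

Productions for A:
  A → x
  A → P e
  A → y A x
  A → num x
Productions for P:
  P → x
  P → ε
  P → num P num

No common prefixes found.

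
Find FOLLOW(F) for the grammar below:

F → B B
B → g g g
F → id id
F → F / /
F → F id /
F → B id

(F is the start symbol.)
{ $, '/', 'id' }

F is the start symbol, so $ ∈ FOLLOW(F).
In F → F / /: F is followed by '/' '/', add FIRST('/' '/') \ {ε} = { '/' }
In F → F id /: F is followed by id '/', add FIRST(id '/') \ {ε} = { 'id' }

Taking the union: FOLLOW(F) = { $, '/', 'id' }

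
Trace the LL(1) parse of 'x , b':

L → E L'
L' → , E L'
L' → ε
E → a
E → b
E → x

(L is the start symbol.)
LL(1) parsing maintains a stack (initially the start symbol over $) and the input. At each step: if the stack top is a terminal, match it against the current input token; if it is a non-terminal N, replace it with the RHS of M[N, lookahead] (the unique production whose predict set contains the lookahead).

Stack is shown with the top on the left.

Stack     Input    Action
-------------------------
L $       x , b $  output L → E L'
E L' $    x , b $  output E → x
x L' $    x , b $  match 'x'
L' $      , b $    output L' → , E L'
, E L' $  , b $    match ','
E L' $    b $      output E → b
b L' $    b $      match 'b'
L' $      $        output L' → ε
$         $        accept

The string is accepted.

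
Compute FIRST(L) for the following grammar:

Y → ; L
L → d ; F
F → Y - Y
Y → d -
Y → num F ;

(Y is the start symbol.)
{ 'd' }

From L → d ; F:
  - d is a terminal: add 'd' and stop

Collecting: FIRST(L) = { 'd' }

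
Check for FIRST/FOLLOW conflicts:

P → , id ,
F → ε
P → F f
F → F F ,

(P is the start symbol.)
A FIRST/FOLLOW conflict occurs when a non-terminal N has a nullable alternative N → β (β ⇒* ε) and another alternative N → α with FIRST(α) ∩ FOLLOW(N) ≠ ∅: on such a lookahead the parser cannot decide between expanding α and letting N vanish via β.

Nullable non-terminals: F.
FIRST sets used below: FIRST(F) = { ',', ε }

F: nullable alternative(s) F → ε; FOLLOW(F) = { ',', 'f' }
  F → ε: FIRST \ {ε} = { } — this is the only nullable alternative, skip
  F → F F ,: FIRST \ {ε} = { ',' } — overlaps FOLLOW(F) on { ',' }: CONFLICT

P has no nullable alternative, so no FIRST/FOLLOW check is needed there.

So the grammar has 1 FIRST/FOLLOW conflict (marked CONFLICT above).

Answer: Yes. F → F F ',' with FOLLOW(F) on { ',' }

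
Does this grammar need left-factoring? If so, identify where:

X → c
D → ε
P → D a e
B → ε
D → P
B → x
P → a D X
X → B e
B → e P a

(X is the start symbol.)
Left-factoring is needed when two productions for the same non-terminal
share a common prefix on the right-hand side.

Productions for X:
  X → c
  X → B e
Productions for D:
  D → ε
  D → P
Productions for P:
  P → D a e
  P → a D X
Productions for B:
  B → ε
  B → x
  B → e P a

No common prefixes found.

Answer: No, left-factoring is not needed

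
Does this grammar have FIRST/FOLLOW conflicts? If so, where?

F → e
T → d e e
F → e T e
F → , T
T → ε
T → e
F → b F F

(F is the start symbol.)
Nullable non-terminals: T.

T: nullable alternative(s) T → ε; FOLLOW(T) = { $, ',', 'b', 'e' }
  T → d e e: FIRST \ {ε} = { 'd' } — disjoint from FOLLOW(T)
  T → ε: FIRST \ {ε} = { } — this is the only nullable alternative, skip
  T → e: FIRST \ {ε} = { 'e' } — overlaps FOLLOW(T) on { 'e' }: CONFLICT

F has no nullable alternative, so no FIRST/FOLLOW check is needed there.

So the grammar has 1 FIRST/FOLLOW conflict (marked CONFLICT above).

Answer: Yes. T → e with FOLLOW(T) on { 'e' }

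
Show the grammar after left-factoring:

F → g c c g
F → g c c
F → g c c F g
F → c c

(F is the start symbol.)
F → g c c F'
F' → g
F' → ε
F' → F g
F → c c

Left-factoring transforms A → αβ₁ | αβ₂ into A → αA' and A' → β₁ | β₂
(α is the longest common prefix among the alternatives). Repeat until
no nonterminal has two alternatives with a common prefix.

Round 1: F has alternatives sharing prefix 'g c c'. Introduce F': F → g c c F'
  Add: F' → g
  Add: F' → ε
  Add: F' → F g

No remaining common prefixes — done.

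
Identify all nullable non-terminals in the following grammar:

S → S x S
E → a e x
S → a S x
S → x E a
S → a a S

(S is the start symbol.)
A non-terminal is nullable if it can derive ε (the empty string): either it has an ε-production, or it has a production whose right-hand side consists entirely of nullable non-terminals.

There are no ε-productions, so no non-terminal can derive ε.
No non-terminals are nullable.

Answer: None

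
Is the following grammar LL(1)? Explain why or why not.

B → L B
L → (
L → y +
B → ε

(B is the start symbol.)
Yes, the grammar is LL(1).

A grammar is LL(1) if for each non-terminal N with multiple productions, the predict sets of those productions are pairwise disjoint, where PREDICT(N → α) = (FIRST(α) \ {ε}) ∪ (FOLLOW(N) if α ⇒* ε).

Relevant sets:
  FIRST(L) = { '(', 'y' }
  FOLLOW(B) = { $ }

For B:
  PREDICT(B → L B) = { '(', 'y' }
  PREDICT(B → ε) = { $ }
For L:
  PREDICT(L → '(') = { '(' }
  PREDICT(L → y '+') = { 'y' }

All predict sets are disjoint. The grammar IS LL(1).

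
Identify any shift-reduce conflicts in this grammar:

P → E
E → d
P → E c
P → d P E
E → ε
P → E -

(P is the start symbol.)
Yes — I0: [E → .] vs [E → . d]; I1: [P → E .] vs [P → E . -]; I3: [E → .] vs [E → . d]; I4: [E → .] vs [E → . d]

A shift-reduce conflict occurs when an LR(0) state has both:
  - a complete (reduce) item [A → α .] (dot at the end), and
  - a shift item [B → β . c γ] (dot before a terminal).

Augment with P' → P and build the canonical LR(0) collection (I0 = CLOSURE({[P' → . P]}), then GOTO on every symbol after a dot until no new states appear). It has 9 states:
  I0: { [E → . d], [E → .], [P → . E -], [P → . E c], [P → . E], [P → . d P E], [P' → . P] }  — shift, reduce
  I1: { [P → E . -], [P → E . c], [P → E .] }  — shift, reduce
  I2: { [P' → P .] }  — accept
  I3: { [E → . d], [E → .], [E → d .], [P → . E -], [P → . E c], [P → . E], [P → . d P E], [P → d . P E] }  — shift, 2 reduces
  I4: { [E → . d], [E → .], [P → d P . E] }  — shift, reduce
  I5: { [P → d P E .] }  — reduce
  I6: { [E → d .] }  — reduce
  I7: { [P → E - .] }  — reduce
  I8: { [P → E c .] }  — reduce

I0 contains reduce item [E → .] and shift items [E → . d], [P → . d P E] — shift-reduce conflict.
I1 contains reduce item [P → E .] and shift items [P → E . -], [P → E . c] — shift-reduce conflict.
I3 contains reduce items [E → .], [E → d .] and shift items [E → . d], [P → . d P E] — shift-reduce conflict.
I4 contains reduce item [E → .] and shift item [E → . d] — shift-reduce conflict.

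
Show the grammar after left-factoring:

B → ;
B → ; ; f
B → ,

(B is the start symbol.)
Left-factoring transforms A → αβ₁ | αβ₂ into A → αA' and A' → β₁ | β₂
(α is the longest common prefix among the alternatives). Repeat until
no nonterminal has two alternatives with a common prefix.

Round 1: B has alternatives sharing prefix ';'. Introduce B': B → ; B'
  Add: B' → ε
  Add: B' → ; f

No remaining common prefixes — done.

Resulting grammar:
B → ; B'
B' → ε
B' → ; f
B → ,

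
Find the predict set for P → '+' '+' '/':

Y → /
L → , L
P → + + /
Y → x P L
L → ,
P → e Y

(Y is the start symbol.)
PREDICT(P → '+' '+' '/') = (FIRST(RHS) \ {ε}) ∪ (FOLLOW(P) if ε ∈ FIRST(RHS), i.e. RHS ⇒* ε)
FIRST('+' '+' '/') = { '+' }
ε ∉ FIRST('+' '+' '/'), so FOLLOW(P) is not added.
PREDICT(P → '+' '+' '/') = { '+' }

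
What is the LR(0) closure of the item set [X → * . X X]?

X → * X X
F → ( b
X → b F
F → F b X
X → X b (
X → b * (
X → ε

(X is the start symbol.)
{ [X → * . X X], [X → . * X X], [X → . X b (], [X → . b * (], [X → . b F], [X → .] }

Start with: [X → * . X X]
  [X → * . X X] has the dot before X: add [X → . * X X], [X → . b F], [X → . X b (], [X → . b * (], [X → .]
No further items can be added.

CLOSURE = { [X → * . X X], [X → . * X X], [X → . X b (], [X → . b * (], [X → . b F], [X → .] }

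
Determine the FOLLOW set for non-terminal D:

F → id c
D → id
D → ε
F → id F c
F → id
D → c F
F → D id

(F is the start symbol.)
{ 'id' }

To compute FOLLOW(D), find every occurrence of D on a right-hand side N → α D β: add FIRST(β) \ {ε}, and if β is empty or nullable also add FOLLOW(N). Iterate to a fixed point.

In F → D id: D is followed by id, add FIRST(id) \ {ε} = { 'id' }

Taking the union: FOLLOW(D) = { 'id' }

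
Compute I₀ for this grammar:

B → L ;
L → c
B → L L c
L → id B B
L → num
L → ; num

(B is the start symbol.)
{ [B → . L ;], [B → . L L c], [B' → . B], [L → . ; num], [L → . c], [L → . id B B], [L → . num] }

First, augment the grammar with B' → B
I₀ = CLOSURE({ [B' → . B] }):
  [B' → . B] has the dot before B: add [B → . L ;], [B → . L L c]
  [B → . L ;] has the dot before L: add [L → . c], [L → . id B B], [L → . num], [L → . ; num]
No further items can be added.

I₀ = { [B → . L ;], [B → . L L c], [B' → . B], [L → . ; num], [L → . c], [L → . id B B], [L → . num] }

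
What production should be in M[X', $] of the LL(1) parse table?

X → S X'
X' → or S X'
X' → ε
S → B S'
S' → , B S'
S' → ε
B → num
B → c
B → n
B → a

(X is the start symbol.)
X' → ε

To find M[X', $], we find productions for X' where $ is in the predict set (PREDICT(N → α) = (FIRST(α) \ {ε}) ∪ (FOLLOW(N) if α ⇒* ε)).

Relevant sets:
  FOLLOW(X') = { $ }

X' → or S X': PREDICT = { 'or' }
X' → ε: PREDICT = { $ }
  $ is in predict set, so this production goes in M[X', $]

M[X', $] = X' → ε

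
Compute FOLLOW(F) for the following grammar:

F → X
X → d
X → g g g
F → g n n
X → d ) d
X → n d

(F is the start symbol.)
{ $ }

To compute FOLLOW(F), find every occurrence of F on a right-hand side N → α F β: add FIRST(β) \ {ε}, and if β is empty or nullable also add FOLLOW(N). Iterate to a fixed point.

F is the start symbol, so $ ∈ FOLLOW(F).
F does not occur on any right-hand side.

Taking the union: FOLLOW(F) = { $ }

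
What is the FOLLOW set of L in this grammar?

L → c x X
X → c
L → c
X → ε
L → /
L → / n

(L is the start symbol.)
L is the start symbol, so $ ∈ FOLLOW(L).
L does not occur on any right-hand side.

Taking the union: FOLLOW(L) = { $ }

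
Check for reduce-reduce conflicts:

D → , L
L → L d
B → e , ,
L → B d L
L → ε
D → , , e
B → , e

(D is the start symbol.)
A reduce-reduce conflict occurs when an LR(0) state has two complete items [A → α .] and [B → β .] — both call for a reduction, and with no lookahead the parser cannot choose between them.

Augment with D' → D and build the canonical LR(0) collection (I0 = CLOSURE({[D' → . D]}), then GOTO on every symbol after a dot until no new states appear). It has 15 states:
  I0: { [D → . , , e], [D → . , L], [D' → . D] }  — shift
  I1: { [B → . , e], [B → . e , ,], [D → , . , e], [D → , . L], [L → . B d L], [L → . L d], [L → .] }  — shift, reduce
  I2: { [D' → D .] }  — accept
  I3: { [B → , . e], [D → , , . e] }  — shift
  I4: { [L → B . d L] }  — shift
  I5: { [D → , L .], [L → L . d] }  — shift, reduce
  I6: { [B → e . , ,] }  — shift
  I7: { [B → e , . ,] }  — shift
  I8: { [B → e , , .] }  — reduce
  I9: { [L → L d .] }  — reduce
  I10: { [B → . , e], [B → . e , ,], [L → . B d L], [L → . L d], [L → .], [L → B d . L] }  — shift, reduce
  I11: { [B → , . e] }  — shift
  I12: { [L → B d L .], [L → L . d] }  — shift, reduce
  I13: { [B → , e .] }  — reduce
  I14: { [B → , e .], [D → , , e .] }  — 2 reduces

I14 contains complete items [B → , e .], [D → , , e .] — reduce-reduce conflict.

Answer: Yes — I14: [B → , e .] vs [D → , , e .]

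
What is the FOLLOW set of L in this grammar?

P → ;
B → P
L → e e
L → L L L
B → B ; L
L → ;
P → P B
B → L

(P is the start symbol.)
{ $, ';', 'e' }

To compute FOLLOW(L), find every occurrence of L on a right-hand side N → α L β: add FIRST(β) \ {ε}, and if β is empty or nullable also add FOLLOW(N). Iterate to a fixed point.

In L → L L L: L is followed by L L, add FIRST(L L) \ {ε} = { ';', 'e' }
In L → L L L: L is followed by L, add FIRST(L) \ {ε} = { ';', 'e' }
In L → L L L: L is at the end; this adds FOLLOW(L) to itself — nothing new
In B → B ; L: L is at the end, add FOLLOW(B)
In B → L: L is at the end, add FOLLOW(B)

The FOLLOW sets referred to above (computed the same way, to a fixed point):
  FOLLOW(B) = { $, ';', 'e' }

Taking the union: FOLLOW(L) = { $, ';', 'e' }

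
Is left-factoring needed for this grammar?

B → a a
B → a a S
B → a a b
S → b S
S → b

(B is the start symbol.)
Left-factoring is needed when two productions for the same non-terminal
share a common prefix on the right-hand side.

Productions for B:
  B → a a
  B → a a S
  B → a a b
Productions for S:
  S → b S
  S → b

Found common prefix 'a a' in productions for B
Found common prefix 'b' in productions for S

Answer: Yes, B has productions with common prefix 'a a'; S has productions with common prefix 'b'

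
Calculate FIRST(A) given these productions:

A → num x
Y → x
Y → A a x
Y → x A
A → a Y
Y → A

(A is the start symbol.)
{ 'a', 'num' }

From A → num x:
  - num is a terminal: add 'num' and stop
From A → a Y:
  - a is a terminal: add 'a' and stop

Collecting: FIRST(A) = { 'a', 'num' }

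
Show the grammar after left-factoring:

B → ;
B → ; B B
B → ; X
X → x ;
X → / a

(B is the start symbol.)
B → ; B'
B' → ε
B' → B B
B' → X
X → x ;
X → / a

Left-factoring transforms A → αβ₁ | αβ₂ into A → αA' and A' → β₁ | β₂
(α is the longest common prefix among the alternatives). Repeat until
no nonterminal has two alternatives with a common prefix.

Round 1: B has alternatives sharing prefix ';'. Introduce B': B → ; B'
  Add: B' → ε
  Add: B' → B B
  Add: B' → X

No remaining common prefixes — done.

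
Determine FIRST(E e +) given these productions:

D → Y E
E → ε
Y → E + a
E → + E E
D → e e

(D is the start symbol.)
FIRST sets of the non-terminals involved (from the grammar, by fixed-point iteration):
  FIRST(E) = { '+', ε }

To compute FIRST(E e +), process the symbols left to right:
Symbol E is a non-terminal. Add FIRST(E) \ {ε} = { '+' }
E is nullable (ε ∈ FIRST(E)), continue to the next symbol.
Symbol e is a terminal. Add 'e' and stop.
FIRST(E e +) = { '+', 'e' }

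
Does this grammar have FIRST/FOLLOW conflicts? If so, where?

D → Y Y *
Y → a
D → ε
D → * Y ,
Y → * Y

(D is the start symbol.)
No FIRST/FOLLOW conflicts.

A FIRST/FOLLOW conflict occurs when a non-terminal N has a nullable alternative N → β (β ⇒* ε) and another alternative N → α with FIRST(α) ∩ FOLLOW(N) ≠ ∅: on such a lookahead the parser cannot decide between expanding α and letting N vanish via β.

Nullable non-terminals: D.
FIRST sets used below: FIRST(Y) = { '*', 'a' }

D: nullable alternative(s) D → ε; FOLLOW(D) = { $ }
  D → Y Y *: FIRST \ {ε} = { '*', 'a' } — disjoint from FOLLOW(D)
  D → ε: FIRST \ {ε} = { } — this is the only nullable alternative, skip
  D → * Y ,: FIRST \ {ε} = { '*' } — disjoint from FOLLOW(D)

Y has no nullable alternative, so no FIRST/FOLLOW check is needed there.

No FIRST/FOLLOW conflicts found.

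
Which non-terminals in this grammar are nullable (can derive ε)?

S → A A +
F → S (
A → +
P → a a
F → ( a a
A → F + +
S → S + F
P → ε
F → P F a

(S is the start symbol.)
{ 'P' }

A non-terminal is nullable if it can derive ε (the empty string): either it has an ε-production, or it has a production whose right-hand side consists entirely of nullable non-terminals.

ε-productions: P → ε
So P is immediately nullable.
No further non-terminal can be added: every production for the remaining non-terminals contains a terminal or a non-nullable non-terminal.
Nullable = { 'P' }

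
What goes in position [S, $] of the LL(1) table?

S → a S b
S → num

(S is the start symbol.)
Empty (error entry)

To find M[S, $], we find productions for S where $ is in the predict set (PREDICT(N → α) = (FIRST(α) \ {ε}) ∪ (FOLLOW(N) if α ⇒* ε)).

S → a S b: PREDICT = { 'a' }
S → num: PREDICT = { 'num' }

M[S, $] is empty (no production applies)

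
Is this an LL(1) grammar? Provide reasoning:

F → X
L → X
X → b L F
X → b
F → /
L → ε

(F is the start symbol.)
No. Predict set conflict for L: { 'b' }

A grammar is LL(1) if for each non-terminal N with multiple productions, the predict sets of those productions are pairwise disjoint, where PREDICT(N → α) = (FIRST(α) \ {ε}) ∪ (FOLLOW(N) if α ⇒* ε).

Relevant sets:
  FIRST(X) = { 'b' }
  FOLLOW(L) = { '/', 'b' }

For F:
  PREDICT(F → X) = { 'b' }
  PREDICT(F → '/') = { '/' }
For L:
  PREDICT(L → X) = { 'b' }
  PREDICT(L → ε) = { '/', 'b' }
For X:
  PREDICT(X → b L F) = { 'b' }
  PREDICT(X → b) = { 'b' }

Conflict found: Predict set conflict for L: { 'b' }
The grammar is NOT LL(1).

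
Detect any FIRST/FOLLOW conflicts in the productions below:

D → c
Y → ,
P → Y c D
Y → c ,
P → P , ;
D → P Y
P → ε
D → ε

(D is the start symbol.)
Yes. D → c with FOLLOW(D) on { 'c' }; D → P Y with FOLLOW(D) on { ',', 'c' }; P → Y c D with FOLLOW(P) on { ',', 'c' }; P → P ',' ';' with FOLLOW(P) on { ',', 'c' }

A FIRST/FOLLOW conflict occurs when a non-terminal N has a nullable alternative N → β (β ⇒* ε) and another alternative N → α with FIRST(α) ∩ FOLLOW(N) ≠ ∅: on such a lookahead the parser cannot decide between expanding α and letting N vanish via β.

Nullable non-terminals: D, P.
FIRST sets used below: FIRST(P) = { ',', 'c', ε }, FIRST(Y) = { ',', 'c' }

D: nullable alternative(s) D → ε; FOLLOW(D) = { $, ',', 'c' }
  D → c: FIRST \ {ε} = { 'c' } — overlaps FOLLOW(D) on { 'c' }: CONFLICT
  D → P Y: FIRST \ {ε} = { ',', 'c' } — overlaps FOLLOW(D) on { ',', 'c' }: CONFLICT
  D → ε: FIRST \ {ε} = { } — this is the only nullable alternative, skip

P: nullable alternative(s) P → ε; FOLLOW(P) = { ',', 'c' }
  P → Y c D: FIRST \ {ε} = { ',', 'c' } — overlaps FOLLOW(P) on { ',', 'c' }: CONFLICT
  P → P , ;: FIRST \ {ε} = { ',', 'c' } — overlaps FOLLOW(P) on { ',', 'c' }: CONFLICT
  P → ε: FIRST \ {ε} = { } — this is the only nullable alternative, skip

Y has no nullable alternative, so no FIRST/FOLLOW check is needed there.

So the grammar has 4 FIRST/FOLLOW conflicts (marked CONFLICT above).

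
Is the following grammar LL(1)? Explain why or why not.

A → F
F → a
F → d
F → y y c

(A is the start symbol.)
Yes, the grammar is LL(1).

A grammar is LL(1) if for each non-terminal N with multiple productions, the predict sets of those productions are pairwise disjoint, where PREDICT(N → α) = (FIRST(α) \ {ε}) ∪ (FOLLOW(N) if α ⇒* ε).

For F:
  PREDICT(F → a) = { 'a' }
  PREDICT(F → d) = { 'd' }
  PREDICT(F → y y c) = { 'y' }
A has a single production, so nothing to check there.

All predict sets are disjoint. The grammar IS LL(1).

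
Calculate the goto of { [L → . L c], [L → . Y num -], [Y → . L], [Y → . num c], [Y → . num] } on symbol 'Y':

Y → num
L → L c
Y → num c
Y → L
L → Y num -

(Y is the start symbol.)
{ [L → Y . num -] }

GOTO(I, 'Y') = CLOSURE({ [A → αX.β] : [A → α.Xβ] ∈ I, X = 'Y' })

Items with dot before 'Y', with the dot advanced:
  [L → . Y num -] → [L → Y . num -]
Closure adds nothing (no advanced item has the dot before a non-terminal).

GOTO = { [L → Y . num -] }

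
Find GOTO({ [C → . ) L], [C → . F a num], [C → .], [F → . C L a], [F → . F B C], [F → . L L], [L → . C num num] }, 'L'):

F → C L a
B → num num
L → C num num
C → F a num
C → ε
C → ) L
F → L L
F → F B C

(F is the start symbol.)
{ [C → . ) L], [C → . F a num], [C → .], [F → . C L a], [F → . F B C], [F → . L L], [F → L . L], [L → . C num num] }

GOTO(I, 'L') = CLOSURE({ [A → αX.β] : [A → α.Xβ] ∈ I, X = 'L' })

Items with dot before 'L', with the dot advanced:
  [F → . L L] → [F → L . L]
Closure of the advanced items:
  [F → L . L] has the dot before L: add [L → . C num num]
  [L → . C num num] has the dot before C: add [C → . F a num], [C → .], [C → . ) L]
  [C → . F a num] has the dot before F: add [F → . C L a], [F → . L L], [F → . F B C]

GOTO = { [C → . ) L], [C → . F a num], [C → .], [F → . C L a], [F → . F B C], [F → . L L], [F → L . L], [L → . C num num] }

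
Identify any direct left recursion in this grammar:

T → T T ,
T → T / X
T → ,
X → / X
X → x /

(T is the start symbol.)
Yes, T is left-recursive

Direct left recursion occurs when N → N α for some non-terminal N (the right-hand side begins with the left-hand side itself).

T → T T ,: LEFT RECURSIVE (starts with T)
T → T / X: LEFT RECURSIVE (starts with T)
T → ,: starts with ','
X → / X: starts with '/'
X → x /: starts with x

The grammar has direct left recursion on: T.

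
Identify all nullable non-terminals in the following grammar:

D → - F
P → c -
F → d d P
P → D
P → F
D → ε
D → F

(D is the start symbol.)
{ 'D', 'P' }

A non-terminal is nullable if it can derive ε (the empty string): either it has an ε-production, or it has a production whose right-hand side consists entirely of nullable non-terminals.

ε-productions: D → ε
So D is immediately nullable.
P → D: every symbol on the right is nullable, so P is nullable too.
No further non-terminal can be added: every production for the remaining non-terminals contains a terminal or a non-nullable non-terminal.
Nullable = { 'D', 'P' }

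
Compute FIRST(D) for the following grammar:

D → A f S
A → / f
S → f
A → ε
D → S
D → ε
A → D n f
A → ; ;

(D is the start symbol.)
{ '/', ';', 'f', 'n', ε }

To compute FIRST(D), examine every production with D on the left-hand side, reading each right-hand side left to right until a non-nullable symbol is reached.

FIRST sets of the other non-terminals involved (by the same procedure, iterated to a fixed point):
  FIRST(A) = { '/', ';', 'f', 'n', ε }
  FIRST(S) = { 'f' }

From D → A f S:
  - A is a non-terminal: add FIRST(A) \ {ε} = { '/', ';', 'f', 'n' }
    A is nullable, so continue to the next symbol
  - f is a terminal: add 'f' and stop
From D → S:
  - S is a non-terminal: add FIRST(S) \ {ε} = { 'f' }
    S is not nullable, so stop
From D → ε:
  - ε-production, so ε ∈ FIRST(D)

Collecting: FIRST(D) = { '/', ';', 'f', 'n', ε }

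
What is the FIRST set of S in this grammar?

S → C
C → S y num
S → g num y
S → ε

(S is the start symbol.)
{ 'g', 'y', ε }

To compute FIRST(S), examine every production with S on the left-hand side, reading each right-hand side left to right until a non-nullable symbol is reached.

FIRST sets of the other non-terminals involved (by the same procedure, iterated to a fixed point):
  FIRST(C) = { 'g', 'y' }

From S → C:
  - C is a non-terminal: add FIRST(C) \ {ε} = { 'g', 'y' }
    C is not nullable, so stop
From S → g num y:
  - g is a terminal: add 'g' and stop
From S → ε:
  - ε-production, so ε ∈ FIRST(S)

Collecting: FIRST(S) = { 'g', 'y', ε }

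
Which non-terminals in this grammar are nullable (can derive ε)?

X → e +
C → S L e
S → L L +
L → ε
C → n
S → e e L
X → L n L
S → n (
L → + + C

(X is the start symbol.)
{ 'L' }

A non-terminal is nullable if it can derive ε (the empty string): either it has an ε-production, or it has a production whose right-hand side consists entirely of nullable non-terminals.

ε-productions: L → ε
So L is immediately nullable.
No further non-terminal can be added: every production for the remaining non-terminals contains a terminal or a non-nullable non-terminal.
Nullable = { 'L' }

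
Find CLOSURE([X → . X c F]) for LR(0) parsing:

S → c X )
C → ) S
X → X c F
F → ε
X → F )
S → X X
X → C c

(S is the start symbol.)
{ [C → . ) S], [F → .], [X → . C c], [X → . F )], [X → . X c F] }

To compute CLOSURE, for each item [A → α.Bβ] where B is a non-terminal, add [B → .γ] for all productions B → γ; repeat for the newly added items until nothing changes.

Start with: [X → . X c F]
  [X → . X c F] has the dot before X: add [X → . F )], [X → . C c]
  [X → . F )] has the dot before F: add [F → .]
  [X → . C c] has the dot before C: add [C → . ) S]
No further items can be added.

CLOSURE = { [C → . ) S], [F → .], [X → . C c], [X → . F )], [X → . X c F] }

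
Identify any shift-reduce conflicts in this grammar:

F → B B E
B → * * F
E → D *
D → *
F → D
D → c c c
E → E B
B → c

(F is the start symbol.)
Yes — I1: [D → * .] vs [B → * . * F]; I5: [B → c .] vs [D → c . c c]; I13: [F → B B E .] vs [B → . * * F]

A shift-reduce conflict occurs when an LR(0) state has both:
  - a complete (reduce) item [A → α .] (dot at the end), and
  - a shift item [B → β . c γ] (dot before a terminal).

Augment with F' → F and build the canonical LR(0) collection (I0 = CLOSURE({[F' → . F]}), then GOTO on every symbol after a dot until no new states appear). It has 19 states:
  I0: { [B → . * * F], [B → . c], [D → . *], [D → . c c c], [F → . B B E], [F → . D], [F' → . F] }  — shift
  I1: { [B → * . * F], [D → * .] }  — shift, reduce
  I2: { [B → . * * F], [B → . c], [F → B . B E] }  — shift
  I3: { [F → D .] }  — reduce
  I4: { [F' → F .] }  — accept
  I5: { [B → c .], [D → c . c c] }  — shift, reduce
  I6: { [D → c c . c] }  — shift
  I7: { [D → c c c .] }  — reduce
  I8: { [B → * . * F] }  — shift
  I9: { [D → . *], [D → . c c c], [E → . D *], [E → . E B], [F → B B . E] }  — shift
  I10: { [B → c .] }  — reduce
  I11: { [D → * .] }  — reduce
  I12: { [E → D . *] }  — shift
  I13: { [B → . * * F], [B → . c], [E → E . B], [F → B B E .] }  — shift, reduce
  I14: { [D → c . c c] }  — shift
  I15: { [E → E B .] }  — reduce
  I16: { [E → D * .] }  — reduce
  I17: { [B → * * . F], [B → . * * F], [B → . c], [D → . *], [D → . c c c], [F → . B B E], [F → . D] }  — shift
  I18: { [B → * * F .] }  — reduce

I1 contains reduce item [D → * .] and shift item [B → * . * F] — shift-reduce conflict.
I5 contains reduce item [B → c .] and shift item [D → c . c c] — shift-reduce conflict.
I13 contains reduce item [F → B B E .] and shift items [B → . * * F], [B → . c] — shift-reduce conflict.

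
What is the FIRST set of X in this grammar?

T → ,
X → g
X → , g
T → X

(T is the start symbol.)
From X → g:
  - g is a terminal: add 'g' and stop
From X → , g:
  - ',' is a terminal: add ',' and stop

Collecting: FIRST(X) = { ',', 'g' }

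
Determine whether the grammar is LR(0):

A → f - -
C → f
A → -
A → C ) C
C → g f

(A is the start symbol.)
No. Shift-reduce conflict between [C → f .] and [A → f . - -]

A grammar is LR(0) if no state in the canonical LR(0) collection has:
  - both a shift item (dot before a terminal) and a complete item (shift-reduce conflict), or
  - two or more complete items (reduce-reduce conflict; the accept item [A' → A .] counts as a complete item here).

Augment with A' → A and build the canonical LR(0) collection (I0 = CLOSURE({[A' → . A]}), then GOTO on every symbol after a dot until no new states appear). It has 12 states:
  I0: { [A → . -], [A → . C ) C], [A → . f - -], [A' → . A], [C → . f], [C → . g f] }  — shift
  I1: { [A → - .] }  — reduce
  I2: { [A' → A .] }  — accept
  I3: { [A → C . ) C] }  — shift
  I4: { [A → f . - -], [C → f .] }  — shift, reduce
  I5: { [C → g . f] }  — shift
  I6: { [C → g f .] }  — reduce
  I7: { [A → f - . -] }  — shift
  I8: { [A → f - - .] }  — reduce
  I9: { [A → C ) . C], [C → . f], [C → . g f] }  — shift
  I10: { [A → C ) C .] }  — reduce
  I11: { [C → f .] }  — reduce

Conflict in state I4:
  Shift-reduce conflict between [C → f .] and [A → f . - -]
So the grammar is NOT LR(0).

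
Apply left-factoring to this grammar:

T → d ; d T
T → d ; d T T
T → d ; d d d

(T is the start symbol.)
T → d ; d T'
T' → T T''
T'' → ε
T'' → T
T' → d d

Left-factoring transforms A → αβ₁ | αβ₂ into A → αA' and A' → β₁ | β₂
(α is the longest common prefix among the alternatives). Repeat until
no nonterminal has two alternatives with a common prefix.

Round 1: T has alternatives sharing prefix 'd ; d'. Introduce T': T → d ; d T'
  Add: T' → T
  Add: T' → T T
  Add: T' → d d

Round 2: T' has alternatives sharing prefix 'T'. Introduce T'': T' → T T''
  Add: T'' → ε
  Add: T'' → T

No remaining common prefixes — done.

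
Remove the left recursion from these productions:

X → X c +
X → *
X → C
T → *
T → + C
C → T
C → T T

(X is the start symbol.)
X → * X'
X → C X'
X' → c + X'
X' → ε
T → *
T → + C
C → T
C → T T

X is directly left-recursive. The standard transformation for
  A → A α₁ | ... | A α_m | β₁ | ... | β_n
is
  A  → β₁ A' | ... | β_n A'
  A' → α₁ A' | ... | α_m A' | ε

X → * becomes X → * X'
X → C becomes X → C X'
X → X c + becomes X' → c + X'
Add X' → ε

Productions for other non-terminals are unchanged:
  T → *
  T → + C
  C → T
  C → T T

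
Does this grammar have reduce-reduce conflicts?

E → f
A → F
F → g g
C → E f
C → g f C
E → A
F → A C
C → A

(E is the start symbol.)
Augment with E' → E and build the canonical LR(0) collection (I0 = CLOSURE({[E' → . E]}), then GOTO on every symbol after a dot until no new states appear). It has 14 states:
  I0: { [A → . F], [E → . A], [E → . f], [E' → . E], [F → . A C], [F → . g g] }  — shift
  I1: { [A → . F], [C → . A], [C → . E f], [C → . g f C], [E → . A], [E → . f], [E → A .], [F → . A C], [F → . g g], [F → A . C] }  — shift, reduce
  I2: { [E' → E .] }  — accept
  I3: { [A → F .] }  — reduce
  I4: { [E → f .] }  — reduce
  I5: { [F → g . g] }  — shift
  I6: { [F → g g .] }  — reduce
  I7: { [A → . F], [C → . A], [C → . E f], [C → . g f C], [C → A .], [E → . A], [E → . f], [E → A .], [F → . A C], [F → . g g], [F → A . C] }  — shift, 2 reduces
  I8: { [F → A C .] }  — reduce
  I9: { [C → E . f] }  — shift
  I10: { [C → g . f C], [F → g . g] }  — shift
  I11: { [A → . F], [C → . A], [C → . E f], [C → . g f C], [C → g f . C], [E → . A], [E → . f], [F → . A C], [F → . g g] }  — shift
  I12: { [C → g f C .] }  — reduce
  I13: { [C → E f .] }  — reduce

I7 contains complete items [C → A .], [E → A .] — reduce-reduce conflict.

Answer: Yes — I7: [C → A .] vs [E → A .]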